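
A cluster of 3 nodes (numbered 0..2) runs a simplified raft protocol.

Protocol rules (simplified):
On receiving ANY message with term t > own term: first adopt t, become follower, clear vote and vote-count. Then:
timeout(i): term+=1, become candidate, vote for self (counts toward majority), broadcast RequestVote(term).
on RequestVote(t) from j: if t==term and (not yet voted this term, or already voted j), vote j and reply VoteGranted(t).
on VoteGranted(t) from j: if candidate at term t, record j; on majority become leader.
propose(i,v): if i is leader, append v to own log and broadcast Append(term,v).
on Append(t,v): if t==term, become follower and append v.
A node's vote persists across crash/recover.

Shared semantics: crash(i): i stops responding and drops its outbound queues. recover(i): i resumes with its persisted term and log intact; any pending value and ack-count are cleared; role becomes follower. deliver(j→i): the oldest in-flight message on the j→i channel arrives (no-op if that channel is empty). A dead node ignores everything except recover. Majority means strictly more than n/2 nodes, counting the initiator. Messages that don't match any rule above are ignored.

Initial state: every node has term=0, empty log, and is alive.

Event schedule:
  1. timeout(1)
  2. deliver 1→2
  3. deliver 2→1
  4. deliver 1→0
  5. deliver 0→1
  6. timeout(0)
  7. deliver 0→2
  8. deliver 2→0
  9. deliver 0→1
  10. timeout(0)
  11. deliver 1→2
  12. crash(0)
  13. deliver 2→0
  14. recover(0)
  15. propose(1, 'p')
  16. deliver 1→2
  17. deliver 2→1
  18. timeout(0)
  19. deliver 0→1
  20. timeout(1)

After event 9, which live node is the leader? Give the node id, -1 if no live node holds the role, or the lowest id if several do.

0

[1] timeout(1) → N1(cand t1 [-])
[2] deliver 1→2 → N2(foll t1 [-])
[3] deliver 2→1 → N1(lead t1 [-])
[4] deliver 1→0 → N0(foll t1 [-])
[5] deliver 0→1 → ∅
[6] timeout(0) → N0(cand t2 [-])
[7] deliver 0→2 → N2(foll t2 [-])
[8] deliver 2→0 → N0(lead t2 [-])
[9] deliver 0→1 → N1(foll t2 [-])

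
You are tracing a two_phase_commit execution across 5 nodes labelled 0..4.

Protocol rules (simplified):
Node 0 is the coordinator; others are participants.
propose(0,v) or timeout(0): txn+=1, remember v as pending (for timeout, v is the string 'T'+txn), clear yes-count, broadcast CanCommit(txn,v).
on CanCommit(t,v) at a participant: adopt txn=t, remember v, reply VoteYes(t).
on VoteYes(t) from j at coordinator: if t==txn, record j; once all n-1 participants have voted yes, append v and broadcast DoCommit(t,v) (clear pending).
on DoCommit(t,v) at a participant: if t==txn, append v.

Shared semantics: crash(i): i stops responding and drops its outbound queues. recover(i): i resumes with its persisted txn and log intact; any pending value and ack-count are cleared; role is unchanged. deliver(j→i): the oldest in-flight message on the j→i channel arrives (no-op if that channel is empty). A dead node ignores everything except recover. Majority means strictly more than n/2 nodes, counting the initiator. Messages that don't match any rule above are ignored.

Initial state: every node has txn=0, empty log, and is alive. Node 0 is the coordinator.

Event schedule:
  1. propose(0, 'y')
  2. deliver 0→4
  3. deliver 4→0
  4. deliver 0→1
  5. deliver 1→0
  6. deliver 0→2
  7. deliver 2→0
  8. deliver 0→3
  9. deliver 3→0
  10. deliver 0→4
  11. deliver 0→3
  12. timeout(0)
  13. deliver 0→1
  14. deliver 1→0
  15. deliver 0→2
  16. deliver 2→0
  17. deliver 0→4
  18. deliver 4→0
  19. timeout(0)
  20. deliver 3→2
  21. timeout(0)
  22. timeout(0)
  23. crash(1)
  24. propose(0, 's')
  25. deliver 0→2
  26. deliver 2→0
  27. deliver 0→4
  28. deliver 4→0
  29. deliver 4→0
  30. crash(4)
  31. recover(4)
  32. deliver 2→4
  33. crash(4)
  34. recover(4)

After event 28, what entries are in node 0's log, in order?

e1 propose(0,'y'): 0[coor,t=1,-]
e2 deliver 0→4: 4[part,t=1,-]
e3 deliver 4→0: ·
e4 deliver 0→1: 1[part,t=1,-]
e5 deliver 1→0: ·
e6 deliver 0→2: 2[part,t=1,-]
e7 deliver 2→0: ·
e8 deliver 0→3: 3[part,t=1,-]
e9 deliver 3→0: 0[coor,t=1,y]
e10 deliver 0→4: 4[part,t=1,y]
e11 deliver 0→3: 3[part,t=1,y]
e12 timeout(0): 0[coor,t=2,y]
e13 deliver 0→1: 1[part,t=1,y]
e14 deliver 1→0: ·
e15 deliver 0→2: 2[part,t=1,y]
e16 deliver 2→0: ·
e17 deliver 0→4: 4[part,t=2,y]
e18 deliver 4→0: ·
e19 timeout(0): 0[coor,t=3,y]
e20 deliver 3→2: ·
e21 timeout(0): 0[coor,t=4,y]
e22 timeout(0): 0[coor,t=5,y]
e23 crash(1): 1[✗part,t=1,y]
e24 propose(0,'s'): 0[coor,t=6,y]
e25 deliver 0→2: 2[part,t=2,y]
e26 deliver 2→0: ·
e27 deliver 0→4: 4[part,t=3,y]
e28 deliver 4→0: ·

y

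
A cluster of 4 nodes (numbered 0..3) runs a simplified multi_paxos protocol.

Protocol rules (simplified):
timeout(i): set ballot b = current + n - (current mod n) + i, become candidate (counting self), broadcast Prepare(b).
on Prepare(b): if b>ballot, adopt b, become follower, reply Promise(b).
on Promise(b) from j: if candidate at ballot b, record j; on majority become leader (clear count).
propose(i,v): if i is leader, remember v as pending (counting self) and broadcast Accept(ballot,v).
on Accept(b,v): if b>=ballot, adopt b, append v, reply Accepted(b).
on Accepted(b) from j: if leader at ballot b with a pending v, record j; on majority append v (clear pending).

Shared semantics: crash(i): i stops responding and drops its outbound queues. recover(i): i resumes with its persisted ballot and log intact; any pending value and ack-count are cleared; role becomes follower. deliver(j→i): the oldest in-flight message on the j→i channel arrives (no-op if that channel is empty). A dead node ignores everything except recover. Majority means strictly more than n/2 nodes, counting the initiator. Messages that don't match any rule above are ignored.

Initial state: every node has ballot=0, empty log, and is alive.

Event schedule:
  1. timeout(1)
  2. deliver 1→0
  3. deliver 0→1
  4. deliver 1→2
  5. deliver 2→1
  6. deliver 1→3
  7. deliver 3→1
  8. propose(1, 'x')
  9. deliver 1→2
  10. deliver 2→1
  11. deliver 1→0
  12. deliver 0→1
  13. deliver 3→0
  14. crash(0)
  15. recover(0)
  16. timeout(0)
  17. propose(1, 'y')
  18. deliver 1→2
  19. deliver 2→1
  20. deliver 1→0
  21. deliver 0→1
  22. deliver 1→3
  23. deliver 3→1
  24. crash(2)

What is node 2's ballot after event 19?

5

1. timeout(1):  <1:cand b5 ->
2. deliver 1→0:  <0:foll b5 ->
3. deliver 0→1:  nop
4. deliver 1→2:  <2:foll b5 ->
5. deliver 2→1:  <1:lead b5 ->
6. deliver 1→3:  <3:foll b5 ->
7. deliver 3→1:  nop
8. propose(1,'x'):  nop
9. deliver 1→2:  <2:foll b5 x>
10. deliver 2→1:  nop
11. deliver 1→0:  <0:foll b5 x>
12. deliver 0→1:  <1:lead b5 x>
13. deliver 3→0:  nop
14. crash(0):  <0:✗foll b5 x>
15. recover(0):  <0:foll b5 x>
16. timeout(0):  <0:cand b8 x>
17. propose(1,'y'):  nop
18. deliver 1→2:  <2:foll b5 x,y>
19. deliver 2→1:  nop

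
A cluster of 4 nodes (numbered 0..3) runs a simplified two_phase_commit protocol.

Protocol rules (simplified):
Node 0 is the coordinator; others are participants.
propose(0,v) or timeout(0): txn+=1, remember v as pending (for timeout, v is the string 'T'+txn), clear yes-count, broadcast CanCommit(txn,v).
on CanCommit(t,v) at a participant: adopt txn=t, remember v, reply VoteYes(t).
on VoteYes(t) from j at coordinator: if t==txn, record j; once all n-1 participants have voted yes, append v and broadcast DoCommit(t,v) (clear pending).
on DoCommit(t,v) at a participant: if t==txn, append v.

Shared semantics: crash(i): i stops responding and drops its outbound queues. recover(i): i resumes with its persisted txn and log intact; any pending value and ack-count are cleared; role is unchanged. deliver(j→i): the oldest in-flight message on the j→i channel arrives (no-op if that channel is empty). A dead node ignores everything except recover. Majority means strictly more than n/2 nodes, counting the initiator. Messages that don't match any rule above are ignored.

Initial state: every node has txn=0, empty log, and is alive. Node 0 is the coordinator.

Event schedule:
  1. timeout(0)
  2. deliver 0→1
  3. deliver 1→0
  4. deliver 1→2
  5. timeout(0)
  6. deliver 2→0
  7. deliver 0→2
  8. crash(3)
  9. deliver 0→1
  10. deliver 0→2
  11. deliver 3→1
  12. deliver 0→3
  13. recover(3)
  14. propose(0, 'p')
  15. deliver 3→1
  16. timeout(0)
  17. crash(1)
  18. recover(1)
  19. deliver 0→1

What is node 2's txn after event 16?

step 1 timeout(0): 0={coor,t=1,log=-}
step 2 deliver 0→1: 1={part,t=1,log=-}
step 3 deliver 1→0: —
step 4 deliver 1→2: —
step 5 timeout(0): 0={coor,t=2,log=-}
step 6 deliver 2→0: —
step 7 deliver 0→2: 2={part,t=1,log=-}
step 8 crash(3): 3={✗part,t=0,log=-}
step 9 deliver 0→1: 1={part,t=2,log=-}
step 10 deliver 0→2: 2={part,t=2,log=-}
step 11 deliver 3→1: —
step 12 deliver 0→3: —
step 13 recover(3): 3={part,t=0,log=-}
step 14 propose(0,'p'): 0={coor,t=3,log=-}
step 15 deliver 3→1: —
step 16 timeout(0): 0={coor,t=4,log=-}

2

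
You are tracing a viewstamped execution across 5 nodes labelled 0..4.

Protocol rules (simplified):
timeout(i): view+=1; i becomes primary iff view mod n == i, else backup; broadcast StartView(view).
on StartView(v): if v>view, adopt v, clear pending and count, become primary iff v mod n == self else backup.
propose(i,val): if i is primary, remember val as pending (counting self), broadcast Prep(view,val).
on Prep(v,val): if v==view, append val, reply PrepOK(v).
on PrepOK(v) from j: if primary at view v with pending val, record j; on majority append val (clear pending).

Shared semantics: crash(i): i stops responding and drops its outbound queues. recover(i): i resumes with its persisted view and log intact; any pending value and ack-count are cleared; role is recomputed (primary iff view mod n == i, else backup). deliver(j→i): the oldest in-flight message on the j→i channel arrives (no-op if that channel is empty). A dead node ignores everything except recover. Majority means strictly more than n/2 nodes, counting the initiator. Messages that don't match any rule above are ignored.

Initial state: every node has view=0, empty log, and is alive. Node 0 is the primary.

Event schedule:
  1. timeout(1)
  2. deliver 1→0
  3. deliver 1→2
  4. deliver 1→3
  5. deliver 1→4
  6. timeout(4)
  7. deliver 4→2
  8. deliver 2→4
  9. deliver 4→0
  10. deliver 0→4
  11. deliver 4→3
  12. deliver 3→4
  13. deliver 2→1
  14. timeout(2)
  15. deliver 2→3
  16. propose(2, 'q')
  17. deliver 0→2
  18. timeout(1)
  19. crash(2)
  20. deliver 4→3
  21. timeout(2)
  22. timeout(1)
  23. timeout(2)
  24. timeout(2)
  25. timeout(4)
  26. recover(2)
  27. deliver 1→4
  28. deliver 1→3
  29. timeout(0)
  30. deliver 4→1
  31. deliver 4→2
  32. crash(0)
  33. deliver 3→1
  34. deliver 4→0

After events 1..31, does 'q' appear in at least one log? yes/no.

no

e1 timeout(1): 1[prim,v=1,-]
e2 deliver 1→0: 0[back,v=1,-]
e3 deliver 1→2: 2[back,v=1,-]
e4 deliver 1→3: 3[back,v=1,-]
e5 deliver 1→4: 4[back,v=1,-]
e6 timeout(4): 4[back,v=2,-]
e7 deliver 4→2: 2[prim,v=2,-]
e8 deliver 2→4: ·
e9 deliver 4→0: 0[back,v=2,-]
e10 deliver 0→4: ·
e11 deliver 4→3: 3[back,v=2,-]
e12 deliver 3→4: ·
e13 deliver 2→1: ·
e14 timeout(2): 2[back,v=3,-]
e15 deliver 2→3: 3[prim,v=3,-]
e16 propose(2,'q'): ·
e17 deliver 0→2: ·
e18 timeout(1): 1[back,v=2,-]
e19 crash(2): 2[✗back,v=3,-]
e20 deliver 4→3: ·
e21 timeout(2): ·
e22 timeout(1): 1[back,v=3,-]
e23 timeout(2): ·
e24 timeout(2): ·
e25 timeout(4): 4[back,v=3,-]
e26 recover(2): 2[back,v=3,-]
e27 deliver 1→4: ·
e28 deliver 1→3: ·
e29 timeout(0): 0[back,v=3,-]
e30 deliver 4→1: ·
e31 deliver 4→2: ·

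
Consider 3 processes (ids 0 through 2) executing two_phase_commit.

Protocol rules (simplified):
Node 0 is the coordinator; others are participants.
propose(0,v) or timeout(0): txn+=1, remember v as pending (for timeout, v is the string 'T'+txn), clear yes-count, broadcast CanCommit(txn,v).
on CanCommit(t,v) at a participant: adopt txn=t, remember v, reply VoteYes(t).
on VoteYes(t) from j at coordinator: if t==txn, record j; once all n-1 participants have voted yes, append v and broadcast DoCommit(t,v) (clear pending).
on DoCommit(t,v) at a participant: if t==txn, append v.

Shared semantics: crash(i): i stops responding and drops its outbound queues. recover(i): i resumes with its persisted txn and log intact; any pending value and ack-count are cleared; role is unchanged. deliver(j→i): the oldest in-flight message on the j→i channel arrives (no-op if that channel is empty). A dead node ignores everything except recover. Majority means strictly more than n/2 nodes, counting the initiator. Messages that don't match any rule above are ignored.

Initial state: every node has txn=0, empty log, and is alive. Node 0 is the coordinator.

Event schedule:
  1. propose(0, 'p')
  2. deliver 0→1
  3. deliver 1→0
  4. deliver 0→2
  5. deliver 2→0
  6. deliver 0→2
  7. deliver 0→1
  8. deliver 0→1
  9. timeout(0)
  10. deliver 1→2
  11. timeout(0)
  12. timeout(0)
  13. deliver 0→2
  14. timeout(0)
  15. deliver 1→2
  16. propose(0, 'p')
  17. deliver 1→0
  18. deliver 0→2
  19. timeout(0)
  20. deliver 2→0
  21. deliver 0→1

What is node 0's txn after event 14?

5

[1] propose(0,'p') → N0(coor t1 [-])
[2] deliver 0→1 → N1(part t1 [-])
[3] deliver 1→0 → ∅
[4] deliver 0→2 → N2(part t1 [-])
[5] deliver 2→0 → N0(coor t1 [p])
[6] deliver 0→2 → N2(part t1 [p])
[7] deliver 0→1 → N1(part t1 [p])
[8] deliver 0→1 → ∅
[9] timeout(0) → N0(coor t2 [p])
[10] deliver 1→2 → ∅
[11] timeout(0) → N0(coor t3 [p])
[12] timeout(0) → N0(coor t4 [p])
[13] deliver 0→2 → N2(part t2 [p])
[14] timeout(0) → N0(coor t5 [p])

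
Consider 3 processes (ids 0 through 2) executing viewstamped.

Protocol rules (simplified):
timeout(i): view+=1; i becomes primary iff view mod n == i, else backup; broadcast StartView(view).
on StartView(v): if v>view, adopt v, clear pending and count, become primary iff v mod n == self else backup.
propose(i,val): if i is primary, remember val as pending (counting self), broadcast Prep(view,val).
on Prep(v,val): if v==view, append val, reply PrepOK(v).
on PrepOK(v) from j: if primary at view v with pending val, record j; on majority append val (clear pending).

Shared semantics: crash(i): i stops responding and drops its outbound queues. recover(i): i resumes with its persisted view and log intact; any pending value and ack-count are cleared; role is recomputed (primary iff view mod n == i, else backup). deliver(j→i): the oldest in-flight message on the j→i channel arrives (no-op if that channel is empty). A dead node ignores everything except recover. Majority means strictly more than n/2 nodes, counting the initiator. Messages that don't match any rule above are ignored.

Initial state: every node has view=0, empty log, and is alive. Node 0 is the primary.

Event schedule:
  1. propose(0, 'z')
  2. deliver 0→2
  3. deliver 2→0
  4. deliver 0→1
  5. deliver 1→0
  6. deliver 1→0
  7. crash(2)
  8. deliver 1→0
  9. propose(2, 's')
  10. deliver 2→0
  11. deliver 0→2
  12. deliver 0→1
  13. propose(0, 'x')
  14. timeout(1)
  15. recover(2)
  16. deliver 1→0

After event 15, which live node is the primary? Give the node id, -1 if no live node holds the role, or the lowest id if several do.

1. propose(0,'z'):  nop
2. deliver 0→2:  <2:back v0 z>
3. deliver 2→0:  <0:prim v0 z>
4. deliver 0→1:  <1:back v0 z>
5. deliver 1→0:  nop
6. deliver 1→0:  nop
7. crash(2):  <2:✗back v0 z>
8. deliver 1→0:  nop
9. propose(2,'s'):  nop
10. deliver 2→0:  nop
11. deliver 0→2:  nop
12. deliver 0→1:  nop
13. propose(0,'x'):  nop
14. timeout(1):  <1:prim v1 z>
15. recover(2):  <2:back v0 z>

0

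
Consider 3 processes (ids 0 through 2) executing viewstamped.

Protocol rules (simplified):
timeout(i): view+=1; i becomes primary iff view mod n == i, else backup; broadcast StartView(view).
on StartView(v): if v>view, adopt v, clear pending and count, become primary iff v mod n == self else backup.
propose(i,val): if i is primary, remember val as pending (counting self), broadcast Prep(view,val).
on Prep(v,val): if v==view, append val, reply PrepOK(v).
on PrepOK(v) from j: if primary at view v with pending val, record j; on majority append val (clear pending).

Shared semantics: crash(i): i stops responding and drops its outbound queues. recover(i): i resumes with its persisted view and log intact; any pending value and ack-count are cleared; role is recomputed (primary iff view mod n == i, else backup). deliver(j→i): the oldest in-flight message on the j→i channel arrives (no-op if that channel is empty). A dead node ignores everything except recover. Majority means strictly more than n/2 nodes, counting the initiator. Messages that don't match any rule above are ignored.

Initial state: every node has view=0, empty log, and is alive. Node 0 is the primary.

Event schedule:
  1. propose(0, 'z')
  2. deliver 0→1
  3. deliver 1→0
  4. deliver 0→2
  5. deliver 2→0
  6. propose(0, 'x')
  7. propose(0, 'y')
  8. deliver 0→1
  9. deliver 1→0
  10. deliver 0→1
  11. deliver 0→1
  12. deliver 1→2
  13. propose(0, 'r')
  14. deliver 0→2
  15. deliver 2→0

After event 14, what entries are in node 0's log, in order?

z,y

after 1 — propose(0,'z'): ·
after 2 — deliver 0→1: n1:back/v0/[z]
after 3 — deliver 1→0: n0:prim/v0/[z]
after 4 — deliver 0→2: n2:back/v0/[z]
after 5 — deliver 2→0: ·
after 6 — propose(0,'x'): ·
after 7 — propose(0,'y'): ·
after 8 — deliver 0→1: n1:back/v0/[z,x]
after 9 — deliver 1→0: n0:prim/v0/[z,y]
after 10 — deliver 0→1: n1:back/v0/[z,x,y]
after 11 — deliver 0→1: ·
after 12 — deliver 1→2: ·
after 13 — propose(0,'r'): ·
after 14 — deliver 0→2: n2:back/v0/[z,x]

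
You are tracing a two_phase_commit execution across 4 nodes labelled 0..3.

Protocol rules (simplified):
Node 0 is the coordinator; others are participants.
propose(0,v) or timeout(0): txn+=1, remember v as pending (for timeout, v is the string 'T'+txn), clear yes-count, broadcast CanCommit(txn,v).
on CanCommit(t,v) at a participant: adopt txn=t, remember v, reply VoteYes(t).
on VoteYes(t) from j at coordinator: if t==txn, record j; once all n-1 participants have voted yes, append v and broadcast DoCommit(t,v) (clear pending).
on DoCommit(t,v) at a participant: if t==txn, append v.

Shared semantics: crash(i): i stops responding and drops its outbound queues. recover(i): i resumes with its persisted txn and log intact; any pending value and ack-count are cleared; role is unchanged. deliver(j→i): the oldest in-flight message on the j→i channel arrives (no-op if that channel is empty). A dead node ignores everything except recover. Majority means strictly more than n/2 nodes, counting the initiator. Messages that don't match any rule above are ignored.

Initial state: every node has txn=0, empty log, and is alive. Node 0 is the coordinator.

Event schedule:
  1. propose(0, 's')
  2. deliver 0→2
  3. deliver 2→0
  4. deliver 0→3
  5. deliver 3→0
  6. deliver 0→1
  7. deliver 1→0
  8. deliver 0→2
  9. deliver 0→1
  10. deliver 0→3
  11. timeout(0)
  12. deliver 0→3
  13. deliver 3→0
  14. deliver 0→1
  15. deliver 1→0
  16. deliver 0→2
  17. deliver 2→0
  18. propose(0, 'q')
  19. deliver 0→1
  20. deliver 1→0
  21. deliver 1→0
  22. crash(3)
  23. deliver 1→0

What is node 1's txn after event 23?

2

step 1 propose(0,'s'): 0={coor,t=1,log=-}
step 2 deliver 0→2: 2={part,t=1,log=-}
step 3 deliver 2→0: —
step 4 deliver 0→3: 3={part,t=1,log=-}
step 5 deliver 3→0: —
step 6 deliver 0→1: 1={part,t=1,log=-}
step 7 deliver 1→0: 0={coor,t=1,log=s}
step 8 deliver 0→2: 2={part,t=1,log=s}
step 9 deliver 0→1: 1={part,t=1,log=s}
step 10 deliver 0→3: 3={part,t=1,log=s}
step 11 timeout(0): 0={coor,t=2,log=s}
step 12 deliver 0→3: 3={part,t=2,log=s}
step 13 deliver 3→0: —
step 14 deliver 0→1: 1={part,t=2,log=s}
step 15 deliver 1→0: —
step 16 deliver 0→2: 2={part,t=2,log=s}
step 17 deliver 2→0: 0={coor,t=2,log=s,T2}
step 18 propose(0,'q'): 0={coor,t=3,log=s,T2}
step 19 deliver 0→1: 1={part,t=2,log=s,T2}
step 20 deliver 1→0: —
step 21 deliver 1→0: —
step 22 crash(3): 3={✗part,t=2,log=s}
step 23 deliver 1→0: —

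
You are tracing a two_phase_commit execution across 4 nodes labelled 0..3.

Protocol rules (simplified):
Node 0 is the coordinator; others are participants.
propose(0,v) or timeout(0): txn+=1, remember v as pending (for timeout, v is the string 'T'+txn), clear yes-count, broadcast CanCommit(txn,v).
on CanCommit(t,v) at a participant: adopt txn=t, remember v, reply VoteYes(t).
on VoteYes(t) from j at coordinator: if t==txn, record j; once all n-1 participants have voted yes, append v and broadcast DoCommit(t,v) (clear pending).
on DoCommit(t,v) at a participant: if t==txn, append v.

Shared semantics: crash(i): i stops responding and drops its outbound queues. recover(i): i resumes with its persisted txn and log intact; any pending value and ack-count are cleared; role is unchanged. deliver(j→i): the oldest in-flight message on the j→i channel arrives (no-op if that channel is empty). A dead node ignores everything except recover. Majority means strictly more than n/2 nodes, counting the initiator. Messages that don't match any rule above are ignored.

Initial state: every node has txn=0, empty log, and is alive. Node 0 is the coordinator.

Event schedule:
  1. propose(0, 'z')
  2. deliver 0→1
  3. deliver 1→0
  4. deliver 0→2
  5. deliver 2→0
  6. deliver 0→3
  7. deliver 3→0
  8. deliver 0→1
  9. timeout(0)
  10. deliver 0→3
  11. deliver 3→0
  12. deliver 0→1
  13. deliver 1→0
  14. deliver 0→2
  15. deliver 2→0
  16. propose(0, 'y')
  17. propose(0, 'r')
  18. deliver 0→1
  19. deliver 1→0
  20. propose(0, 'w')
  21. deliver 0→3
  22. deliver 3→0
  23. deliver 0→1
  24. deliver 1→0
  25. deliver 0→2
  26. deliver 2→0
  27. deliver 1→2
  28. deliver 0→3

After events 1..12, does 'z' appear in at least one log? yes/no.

yes

step 1 propose(0,'z'): 0={coor,t=1,log=-}
step 2 deliver 0→1: 1={part,t=1,log=-}
step 3 deliver 1→0: —
step 4 deliver 0→2: 2={part,t=1,log=-}
step 5 deliver 2→0: —
step 6 deliver 0→3: 3={part,t=1,log=-}
step 7 deliver 3→0: 0={coor,t=1,log=z}
step 8 deliver 0→1: 1={part,t=1,log=z}
step 9 timeout(0): 0={coor,t=2,log=z}
step 10 deliver 0→3: 3={part,t=1,log=z}
step 11 deliver 3→0: —
step 12 deliver 0→1: 1={part,t=2,log=z}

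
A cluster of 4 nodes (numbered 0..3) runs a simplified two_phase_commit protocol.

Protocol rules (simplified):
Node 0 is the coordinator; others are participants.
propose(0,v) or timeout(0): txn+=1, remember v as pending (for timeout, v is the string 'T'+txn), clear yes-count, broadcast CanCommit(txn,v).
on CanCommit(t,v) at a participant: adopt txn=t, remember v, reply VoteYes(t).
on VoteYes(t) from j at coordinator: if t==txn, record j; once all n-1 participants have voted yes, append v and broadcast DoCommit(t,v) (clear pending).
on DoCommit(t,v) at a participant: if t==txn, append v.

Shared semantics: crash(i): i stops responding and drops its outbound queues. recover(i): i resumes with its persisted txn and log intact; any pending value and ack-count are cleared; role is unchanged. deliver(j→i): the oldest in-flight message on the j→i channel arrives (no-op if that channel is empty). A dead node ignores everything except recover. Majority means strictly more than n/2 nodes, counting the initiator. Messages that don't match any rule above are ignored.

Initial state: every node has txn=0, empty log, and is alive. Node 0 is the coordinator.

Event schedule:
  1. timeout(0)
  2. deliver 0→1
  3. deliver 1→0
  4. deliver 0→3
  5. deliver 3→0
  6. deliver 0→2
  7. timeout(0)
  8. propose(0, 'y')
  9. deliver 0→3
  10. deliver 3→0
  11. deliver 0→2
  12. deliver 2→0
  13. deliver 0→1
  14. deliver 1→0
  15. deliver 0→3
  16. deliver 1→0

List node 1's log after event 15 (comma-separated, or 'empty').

empty

1. timeout(0):  <0:coor t1 ->
2. deliver 0→1:  <1:part t1 ->
3. deliver 1→0:  nop
4. deliver 0→3:  <3:part t1 ->
5. deliver 3→0:  nop
6. deliver 0→2:  <2:part t1 ->
7. timeout(0):  <0:coor t2 ->
8. propose(0,'y'):  <0:coor t3 ->
9. deliver 0→3:  <3:part t2 ->
10. deliver 3→0:  nop
11. deliver 0→2:  <2:part t2 ->
12. deliver 2→0:  nop
13. deliver 0→1:  <1:part t2 ->
14. deliver 1→0:  nop
15. deliver 0→3:  <3:part t3 ->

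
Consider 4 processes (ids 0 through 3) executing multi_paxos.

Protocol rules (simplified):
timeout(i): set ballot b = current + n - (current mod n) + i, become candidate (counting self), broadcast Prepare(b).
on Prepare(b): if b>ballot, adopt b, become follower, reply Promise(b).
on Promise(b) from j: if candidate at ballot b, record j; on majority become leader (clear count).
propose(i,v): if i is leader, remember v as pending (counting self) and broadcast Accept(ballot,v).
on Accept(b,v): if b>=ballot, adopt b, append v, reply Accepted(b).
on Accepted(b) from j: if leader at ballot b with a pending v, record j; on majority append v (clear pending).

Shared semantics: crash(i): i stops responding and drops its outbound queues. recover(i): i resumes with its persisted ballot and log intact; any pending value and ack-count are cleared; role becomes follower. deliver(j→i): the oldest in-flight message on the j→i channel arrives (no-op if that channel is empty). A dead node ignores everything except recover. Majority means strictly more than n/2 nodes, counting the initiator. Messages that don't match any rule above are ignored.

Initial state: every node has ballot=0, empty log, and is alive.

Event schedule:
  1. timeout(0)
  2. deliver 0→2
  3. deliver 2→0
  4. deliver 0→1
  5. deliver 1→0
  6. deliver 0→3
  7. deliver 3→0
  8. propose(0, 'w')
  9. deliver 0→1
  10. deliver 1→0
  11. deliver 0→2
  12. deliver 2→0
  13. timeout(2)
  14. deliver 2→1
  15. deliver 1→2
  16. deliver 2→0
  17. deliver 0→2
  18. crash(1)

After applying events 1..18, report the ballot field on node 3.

[1] timeout(0) → N0(cand b4 [-])
[2] deliver 0→2 → N2(foll b4 [-])
[3] deliver 2→0 → ∅
[4] deliver 0→1 → N1(foll b4 [-])
[5] deliver 1→0 → N0(lead b4 [-])
[6] deliver 0→3 → N3(foll b4 [-])
[7] deliver 3→0 → ∅
[8] propose(0,'w') → ∅
[9] deliver 0→1 → N1(foll b4 [w])
[10] deliver 1→0 → ∅
[11] deliver 0→2 → N2(foll b4 [w])
[12] deliver 2→0 → N0(lead b4 [w])
[13] timeout(2) → N2(cand b10 [w])
[14] deliver 2→1 → N1(foll b10 [w])
[15] deliver 1→2 → ∅
[16] deliver 2→0 → N0(foll b10 [w])
[17] deliver 0→2 → N2(lead b10 [w])
[18] crash(1) → N1(✗foll b10 [w])

4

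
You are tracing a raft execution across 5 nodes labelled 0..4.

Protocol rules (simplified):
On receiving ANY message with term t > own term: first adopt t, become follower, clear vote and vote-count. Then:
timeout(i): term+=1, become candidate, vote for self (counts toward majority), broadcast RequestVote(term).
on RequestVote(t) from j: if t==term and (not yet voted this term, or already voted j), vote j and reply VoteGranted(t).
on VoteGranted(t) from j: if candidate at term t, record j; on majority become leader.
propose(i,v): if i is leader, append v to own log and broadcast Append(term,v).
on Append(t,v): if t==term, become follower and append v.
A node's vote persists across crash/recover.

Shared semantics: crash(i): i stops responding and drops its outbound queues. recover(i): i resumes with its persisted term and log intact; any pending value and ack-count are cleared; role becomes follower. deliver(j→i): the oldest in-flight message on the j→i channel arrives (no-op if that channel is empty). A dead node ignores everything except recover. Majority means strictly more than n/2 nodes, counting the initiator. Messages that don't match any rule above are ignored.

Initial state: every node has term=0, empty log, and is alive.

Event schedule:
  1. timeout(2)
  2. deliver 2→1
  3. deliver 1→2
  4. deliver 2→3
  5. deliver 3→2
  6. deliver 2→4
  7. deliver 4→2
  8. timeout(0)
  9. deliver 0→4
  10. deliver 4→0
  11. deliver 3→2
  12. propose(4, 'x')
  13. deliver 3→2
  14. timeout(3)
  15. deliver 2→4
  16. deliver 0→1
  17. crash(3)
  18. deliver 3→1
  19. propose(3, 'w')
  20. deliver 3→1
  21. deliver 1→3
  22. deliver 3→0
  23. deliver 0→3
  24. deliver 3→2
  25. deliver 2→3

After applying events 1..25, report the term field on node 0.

after 1 — timeout(2): n2:cand/t1/[-]
after 2 — deliver 2→1: n1:foll/t1/[-]
after 3 — deliver 1→2: ·
after 4 — deliver 2→3: n3:foll/t1/[-]
after 5 — deliver 3→2: n2:lead/t1/[-]
after 6 — deliver 2→4: n4:foll/t1/[-]
after 7 — deliver 4→2: ·
after 8 — timeout(0): n0:cand/t1/[-]
after 9 — deliver 0→4: ·
after 10 — deliver 4→0: ·
after 11 — deliver 3→2: ·
after 12 — propose(4,'x'): ·
after 13 — deliver 3→2: ·
after 14 — timeout(3): n3:cand/t2/[-]
after 15 — deliver 2→4: ·
after 16 — deliver 0→1: ·
after 17 — crash(3): n3:✗cand/t2/[-]
after 18 — deliver 3→1: ·
after 19 — propose(3,'w'): ·
after 20 — deliver 3→1: ·
after 21 — deliver 1→3: ·
after 22 — deliver 3→0: ·
after 23 — deliver 0→3: ·
after 24 — deliver 3→2: ·
after 25 — deliver 2→3: ·

1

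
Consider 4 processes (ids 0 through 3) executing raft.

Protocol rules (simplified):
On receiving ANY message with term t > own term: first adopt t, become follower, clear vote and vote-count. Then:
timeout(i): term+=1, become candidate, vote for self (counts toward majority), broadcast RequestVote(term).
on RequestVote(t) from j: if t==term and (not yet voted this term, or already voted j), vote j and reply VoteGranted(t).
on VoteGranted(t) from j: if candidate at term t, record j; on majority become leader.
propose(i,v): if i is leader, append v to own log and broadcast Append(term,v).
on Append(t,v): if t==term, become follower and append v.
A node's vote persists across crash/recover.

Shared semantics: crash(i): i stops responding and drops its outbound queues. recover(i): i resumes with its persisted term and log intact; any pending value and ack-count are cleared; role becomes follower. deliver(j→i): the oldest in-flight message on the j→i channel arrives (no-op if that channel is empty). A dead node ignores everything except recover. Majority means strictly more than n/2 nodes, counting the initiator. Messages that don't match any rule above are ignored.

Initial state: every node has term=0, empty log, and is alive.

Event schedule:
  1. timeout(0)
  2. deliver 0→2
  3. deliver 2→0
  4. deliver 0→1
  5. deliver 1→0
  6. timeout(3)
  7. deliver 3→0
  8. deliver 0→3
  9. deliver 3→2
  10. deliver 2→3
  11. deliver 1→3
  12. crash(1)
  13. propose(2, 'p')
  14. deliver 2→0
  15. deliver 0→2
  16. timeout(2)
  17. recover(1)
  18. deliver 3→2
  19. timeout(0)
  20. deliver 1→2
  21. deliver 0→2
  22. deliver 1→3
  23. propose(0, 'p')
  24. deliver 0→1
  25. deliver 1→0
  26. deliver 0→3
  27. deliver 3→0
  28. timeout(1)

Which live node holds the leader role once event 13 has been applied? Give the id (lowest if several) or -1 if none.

after 1 — timeout(0): n0:cand/t1/[-]
after 2 — deliver 0→2: n2:foll/t1/[-]
after 3 — deliver 2→0: ·
after 4 — deliver 0→1: n1:foll/t1/[-]
after 5 — deliver 1→0: n0:lead/t1/[-]
after 6 — timeout(3): n3:cand/t1/[-]
after 7 — deliver 3→0: ·
after 8 — deliver 0→3: ·
after 9 — deliver 3→2: ·
after 10 — deliver 2→3: ·
after 11 — deliver 1→3: ·
after 12 — crash(1): n1:✗foll/t1/[-]
after 13 — propose(2,'p'): ·

0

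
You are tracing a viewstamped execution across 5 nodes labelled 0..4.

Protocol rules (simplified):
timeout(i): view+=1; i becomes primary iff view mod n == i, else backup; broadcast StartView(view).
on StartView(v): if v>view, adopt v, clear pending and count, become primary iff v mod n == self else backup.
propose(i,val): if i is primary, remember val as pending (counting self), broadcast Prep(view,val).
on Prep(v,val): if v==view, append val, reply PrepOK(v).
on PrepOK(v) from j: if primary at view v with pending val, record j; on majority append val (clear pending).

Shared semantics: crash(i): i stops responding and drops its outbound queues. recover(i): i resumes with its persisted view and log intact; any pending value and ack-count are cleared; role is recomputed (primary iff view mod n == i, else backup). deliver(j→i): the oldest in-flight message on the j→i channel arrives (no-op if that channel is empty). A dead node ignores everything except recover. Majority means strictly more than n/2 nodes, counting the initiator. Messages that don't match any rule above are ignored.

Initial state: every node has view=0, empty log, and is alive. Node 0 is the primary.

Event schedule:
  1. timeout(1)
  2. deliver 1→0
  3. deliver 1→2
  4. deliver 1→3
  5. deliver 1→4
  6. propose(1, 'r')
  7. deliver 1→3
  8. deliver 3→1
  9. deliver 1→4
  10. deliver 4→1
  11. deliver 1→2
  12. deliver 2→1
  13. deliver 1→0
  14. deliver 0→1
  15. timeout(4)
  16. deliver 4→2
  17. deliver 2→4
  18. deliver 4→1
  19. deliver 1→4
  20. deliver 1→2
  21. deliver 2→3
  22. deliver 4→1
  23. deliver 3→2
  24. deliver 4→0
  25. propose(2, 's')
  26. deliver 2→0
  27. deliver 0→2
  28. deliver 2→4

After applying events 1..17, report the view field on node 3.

1

e1 timeout(1): 1[prim,v=1,-]
e2 deliver 1→0: 0[back,v=1,-]
e3 deliver 1→2: 2[back,v=1,-]
e4 deliver 1→3: 3[back,v=1,-]
e5 deliver 1→4: 4[back,v=1,-]
e6 propose(1,'r'): ·
e7 deliver 1→3: 3[back,v=1,r]
e8 deliver 3→1: ·
e9 deliver 1→4: 4[back,v=1,r]
e10 deliver 4→1: 1[prim,v=1,r]
e11 deliver 1→2: 2[back,v=1,r]
e12 deliver 2→1: ·
e13 deliver 1→0: 0[back,v=1,r]
e14 deliver 0→1: ·
e15 timeout(4): 4[back,v=2,r]
e16 deliver 4→2: 2[prim,v=2,r]
e17 deliver 2→4: ·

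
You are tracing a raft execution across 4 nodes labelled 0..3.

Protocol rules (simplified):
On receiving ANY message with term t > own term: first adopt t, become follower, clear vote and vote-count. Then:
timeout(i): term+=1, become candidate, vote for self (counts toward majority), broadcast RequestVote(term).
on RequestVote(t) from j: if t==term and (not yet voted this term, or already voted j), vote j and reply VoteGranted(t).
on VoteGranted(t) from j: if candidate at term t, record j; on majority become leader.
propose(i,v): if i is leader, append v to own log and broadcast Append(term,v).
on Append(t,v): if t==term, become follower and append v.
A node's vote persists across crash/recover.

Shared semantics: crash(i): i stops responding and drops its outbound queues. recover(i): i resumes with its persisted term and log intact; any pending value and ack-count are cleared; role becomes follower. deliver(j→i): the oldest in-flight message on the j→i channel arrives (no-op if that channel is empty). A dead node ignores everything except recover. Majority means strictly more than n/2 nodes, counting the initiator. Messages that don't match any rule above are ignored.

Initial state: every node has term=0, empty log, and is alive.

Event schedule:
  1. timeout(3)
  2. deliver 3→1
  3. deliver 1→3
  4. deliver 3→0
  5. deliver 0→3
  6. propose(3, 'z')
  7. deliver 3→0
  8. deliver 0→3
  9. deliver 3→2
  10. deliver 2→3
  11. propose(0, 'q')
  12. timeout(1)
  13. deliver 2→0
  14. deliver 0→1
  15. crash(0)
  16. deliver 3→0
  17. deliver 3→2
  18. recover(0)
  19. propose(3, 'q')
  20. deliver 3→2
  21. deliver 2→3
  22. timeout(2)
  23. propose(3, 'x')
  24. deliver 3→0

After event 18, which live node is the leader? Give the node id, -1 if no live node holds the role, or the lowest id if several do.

1. timeout(3):  <3:cand t1 ->
2. deliver 3→1:  <1:foll t1 ->
3. deliver 1→3:  nop
4. deliver 3→0:  <0:foll t1 ->
5. deliver 0→3:  <3:lead t1 ->
6. propose(3,'z'):  <3:lead t1 z>
7. deliver 3→0:  <0:foll t1 z>
8. deliver 0→3:  nop
9. deliver 3→2:  <2:foll t1 ->
10. deliver 2→3:  nop
11. propose(0,'q'):  nop
12. timeout(1):  <1:cand t2 ->
13. deliver 2→0:  nop
14. deliver 0→1:  nop
15. crash(0):  <0:✗foll t1 z>
16. deliver 3→0:  nop
17. deliver 3→2:  <2:foll t1 z>
18. recover(0):  <0:foll t1 z>

3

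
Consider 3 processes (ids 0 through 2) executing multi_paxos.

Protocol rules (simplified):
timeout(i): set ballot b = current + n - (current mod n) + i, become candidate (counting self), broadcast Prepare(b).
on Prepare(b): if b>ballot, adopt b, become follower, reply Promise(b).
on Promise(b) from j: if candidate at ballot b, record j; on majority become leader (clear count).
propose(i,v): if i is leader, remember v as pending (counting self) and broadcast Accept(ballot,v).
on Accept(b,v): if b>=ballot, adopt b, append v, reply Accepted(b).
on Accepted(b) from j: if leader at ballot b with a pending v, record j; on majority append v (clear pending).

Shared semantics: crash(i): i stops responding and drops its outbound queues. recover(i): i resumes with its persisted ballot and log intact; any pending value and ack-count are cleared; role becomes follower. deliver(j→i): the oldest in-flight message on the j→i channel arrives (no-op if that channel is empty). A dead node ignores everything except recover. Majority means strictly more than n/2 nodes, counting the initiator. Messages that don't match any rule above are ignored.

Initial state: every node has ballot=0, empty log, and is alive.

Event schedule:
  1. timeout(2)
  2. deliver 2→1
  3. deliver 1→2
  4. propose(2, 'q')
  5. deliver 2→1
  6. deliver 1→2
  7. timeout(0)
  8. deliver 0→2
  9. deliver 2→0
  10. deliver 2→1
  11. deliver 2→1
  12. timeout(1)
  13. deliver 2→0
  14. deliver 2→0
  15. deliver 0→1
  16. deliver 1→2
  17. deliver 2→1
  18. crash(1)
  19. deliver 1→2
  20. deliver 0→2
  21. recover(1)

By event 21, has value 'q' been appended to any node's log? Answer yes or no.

yes

[1] timeout(2) → N2(cand b5 [-])
[2] deliver 2→1 → N1(foll b5 [-])
[3] deliver 1→2 → N2(lead b5 [-])
[4] propose(2,'q') → ∅
[5] deliver 2→1 → N1(foll b5 [q])
[6] deliver 1→2 → N2(lead b5 [q])
[7] timeout(0) → N0(cand b3 [-])
[8] deliver 0→2 → ∅
[9] deliver 2→0 → N0(foll b5 [-])
[10] deliver 2→1 → ∅
[11] deliver 2→1 → ∅
[12] timeout(1) → N1(cand b7 [q])
[13] deliver 2→0 → N0(foll b5 [q])
[14] deliver 2→0 → ∅
[15] deliver 0→1 → ∅
[16] deliver 1→2 → N2(foll b7 [q])
[17] deliver 2→1 → N1(lead b7 [q])
[18] crash(1) → N1(✗lead b7 [q])
[19] deliver 1→2 → ∅
[20] deliver 0→2 → ∅
[21] recover(1) → N1(foll b7 [q])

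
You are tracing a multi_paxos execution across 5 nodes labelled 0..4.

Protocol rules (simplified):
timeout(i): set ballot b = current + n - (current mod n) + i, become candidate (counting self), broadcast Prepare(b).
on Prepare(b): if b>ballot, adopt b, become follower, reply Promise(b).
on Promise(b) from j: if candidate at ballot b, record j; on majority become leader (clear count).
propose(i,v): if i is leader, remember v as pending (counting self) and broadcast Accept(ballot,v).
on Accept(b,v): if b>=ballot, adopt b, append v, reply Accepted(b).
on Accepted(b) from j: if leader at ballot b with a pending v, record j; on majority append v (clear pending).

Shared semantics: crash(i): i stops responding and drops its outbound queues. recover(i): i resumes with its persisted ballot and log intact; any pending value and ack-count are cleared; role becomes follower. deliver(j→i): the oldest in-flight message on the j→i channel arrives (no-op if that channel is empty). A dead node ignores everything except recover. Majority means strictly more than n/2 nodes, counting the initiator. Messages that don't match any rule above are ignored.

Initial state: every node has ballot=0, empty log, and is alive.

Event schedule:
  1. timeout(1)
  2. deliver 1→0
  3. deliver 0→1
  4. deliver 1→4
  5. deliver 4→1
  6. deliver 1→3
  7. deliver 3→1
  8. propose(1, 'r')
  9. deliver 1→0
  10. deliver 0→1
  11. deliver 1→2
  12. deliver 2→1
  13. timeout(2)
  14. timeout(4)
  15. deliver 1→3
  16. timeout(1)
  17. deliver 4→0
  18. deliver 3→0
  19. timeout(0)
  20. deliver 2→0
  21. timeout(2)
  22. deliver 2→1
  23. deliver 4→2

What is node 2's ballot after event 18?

1. timeout(1):  <1:cand b6 ->
2. deliver 1→0:  <0:foll b6 ->
3. deliver 0→1:  nop
4. deliver 1→4:  <4:foll b6 ->
5. deliver 4→1:  <1:lead b6 ->
6. deliver 1→3:  <3:foll b6 ->
7. deliver 3→1:  nop
8. propose(1,'r'):  nop
9. deliver 1→0:  <0:foll b6 r>
10. deliver 0→1:  nop
11. deliver 1→2:  <2:foll b6 ->
12. deliver 2→1:  nop
13. timeout(2):  <2:cand b12 ->
14. timeout(4):  <4:cand b14 ->
15. deliver 1→3:  <3:foll b6 r>
16. timeout(1):  <1:cand b11 ->
17. deliver 4→0:  <0:foll b14 r>
18. deliver 3→0:  nop

12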